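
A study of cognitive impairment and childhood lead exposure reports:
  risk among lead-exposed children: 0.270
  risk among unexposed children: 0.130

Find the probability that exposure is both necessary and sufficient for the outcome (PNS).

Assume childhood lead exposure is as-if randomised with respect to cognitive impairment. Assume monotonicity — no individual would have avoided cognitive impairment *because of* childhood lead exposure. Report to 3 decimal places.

PNS ≈ 0.140

Let p₁ = 0.27, p₀ = 0.13.
Under exogeneity and monotonicity, PNS = p₁ − p₀.
PNS = 0.27 − 0.13 = 0.14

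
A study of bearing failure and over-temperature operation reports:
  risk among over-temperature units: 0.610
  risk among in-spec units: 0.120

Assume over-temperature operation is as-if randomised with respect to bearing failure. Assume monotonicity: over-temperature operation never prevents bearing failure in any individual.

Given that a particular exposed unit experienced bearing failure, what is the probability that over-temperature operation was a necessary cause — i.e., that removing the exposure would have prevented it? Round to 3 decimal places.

PN ≈ 0.803

Let p₁ = 0.61, p₀ = 0.12.
Under exogeneity and monotonicity, PN = (p₁ − p₀) / p₁.
PN = (0.61 − 0.12) / 0.61 = 0.49 / 0.61 ≈ 0.8033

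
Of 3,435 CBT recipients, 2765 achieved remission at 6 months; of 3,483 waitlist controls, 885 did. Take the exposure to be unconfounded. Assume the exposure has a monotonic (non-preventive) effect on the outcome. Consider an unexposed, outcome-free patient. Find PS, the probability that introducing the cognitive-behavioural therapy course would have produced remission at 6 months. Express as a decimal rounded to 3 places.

p₁ = P(outcome | exposed) = 2765/3435 = 0.80495
p₀ = P(outcome | unexposed) = 885/3483 = 0.25409
Under exogeneity and monotonicity, PS = (p₁ − p₀) / (1 − p₀).
PS = (0.80495 − 0.25409) / (1 − 0.25409) = 0.55086 / 0.74591 ≈ 0.7385

PS ≈ 0.739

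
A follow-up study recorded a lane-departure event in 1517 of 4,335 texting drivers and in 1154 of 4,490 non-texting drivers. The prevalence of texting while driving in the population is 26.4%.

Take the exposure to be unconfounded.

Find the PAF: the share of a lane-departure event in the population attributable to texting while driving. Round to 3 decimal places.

PAF ≈ 0.087

p₁ = P(outcome | exposed) = 1517/4335 = 0.34994
p₀ = P(outcome | unexposed) = 1154/4490 = 0.25702
Overall risk P(Y=1) = π·p₁ + (1−π)·p₀ = 0.264×0.34994 + 0.736×0.25702 = 0.28155.
Under exogeneity, PAF = [P(Y=1) − p₀] / P(Y=1).
PAF = (0.28155 − 0.25702) / 0.28155 ≈ 0.0871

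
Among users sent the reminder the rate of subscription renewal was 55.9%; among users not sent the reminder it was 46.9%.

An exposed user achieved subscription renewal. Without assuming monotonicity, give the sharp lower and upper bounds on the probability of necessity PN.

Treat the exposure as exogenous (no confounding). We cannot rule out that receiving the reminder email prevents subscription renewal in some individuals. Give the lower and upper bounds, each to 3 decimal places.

p₁ = 0.559, p₀ = 0.469.
Under exogeneity alone the bounds on PN are max{0,(p₁−p₀)/p₁} ≤ PN ≤ min{1,(1−p₀)/p₁}.
  lower = (p₁ − p₀)/p₁ = 0.09 / 0.559 ≈ 0.1610
  upper = min{1, (1 − p₀)/p₁} = 0.531 / 0.559 ≈ 0.9499

0.161 ≤ PN ≤ 0.950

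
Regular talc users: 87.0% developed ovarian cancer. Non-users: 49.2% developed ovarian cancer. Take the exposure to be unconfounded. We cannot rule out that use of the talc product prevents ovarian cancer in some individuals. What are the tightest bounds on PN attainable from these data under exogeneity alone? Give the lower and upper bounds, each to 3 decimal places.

0.434 ≤ PN ≤ 0.584

p₁ = 0.87, p₀ = 0.492.
Under exogeneity alone the bounds on PN are max{0,(p₁−p₀)/p₁} ≤ PN ≤ min{1,(1−p₀)/p₁}.
  lower = (p₁ − p₀)/p₁ = 0.378 / 0.87 ≈ 0.4345
  upper = min{1, (1 − p₀)/p₁} = 0.508 / 0.87 ≈ 0.5839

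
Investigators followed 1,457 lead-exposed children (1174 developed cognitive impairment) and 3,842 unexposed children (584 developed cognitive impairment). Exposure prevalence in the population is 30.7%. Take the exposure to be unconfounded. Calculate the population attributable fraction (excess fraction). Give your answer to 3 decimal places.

p₁ = P(outcome | exposed) = 1174/1457 = 0.80577
p₀ = P(outcome | unexposed) = 584/3842 = 0.152
Overall risk P(Y=1) = π·p₁ + (1−π)·p₀ = 0.307×0.80577 + 0.693×0.152 = 0.35271.
Under exogeneity, PAF = [P(Y=1) − p₀] / P(Y=1).
PAF = (0.35271 − 0.152) / 0.35271 ≈ 0.5690

PAF ≈ 0.569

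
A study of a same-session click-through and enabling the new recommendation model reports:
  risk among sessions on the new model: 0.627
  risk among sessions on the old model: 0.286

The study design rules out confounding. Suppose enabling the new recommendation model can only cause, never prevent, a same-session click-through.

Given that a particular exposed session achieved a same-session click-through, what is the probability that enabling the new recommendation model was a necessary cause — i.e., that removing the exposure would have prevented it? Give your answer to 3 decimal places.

PN ≈ 0.544

Let p₁ = 0.627, p₀ = 0.286.
Under exogeneity and monotonicity, PN = (p₁ − p₀) / p₁.
PN = (0.627 − 0.286) / 0.627 = 0.341 / 0.627 ≈ 0.5439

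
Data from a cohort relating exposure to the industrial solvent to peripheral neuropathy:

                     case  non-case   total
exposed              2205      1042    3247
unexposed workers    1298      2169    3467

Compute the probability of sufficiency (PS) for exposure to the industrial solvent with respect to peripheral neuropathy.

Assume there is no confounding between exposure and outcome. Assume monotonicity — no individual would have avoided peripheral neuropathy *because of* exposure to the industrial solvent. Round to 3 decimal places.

p₁ = P(outcome | exposed) = 2205/3247 = 0.67909
p₀ = P(outcome | unexposed) = 1298/3467 = 0.37439
Under exogeneity and monotonicity, PS = (p₁ − p₀)/(1 − p₀).
PS = (0.67909 − 0.37439) / 0.62561 ≈ 0.4870

PS ≈ 0.487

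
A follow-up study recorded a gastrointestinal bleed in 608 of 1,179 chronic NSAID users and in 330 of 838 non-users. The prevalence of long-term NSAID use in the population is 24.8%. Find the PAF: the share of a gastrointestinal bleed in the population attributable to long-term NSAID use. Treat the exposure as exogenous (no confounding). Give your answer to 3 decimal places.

PAF ≈ 0.071

p₁ = P(outcome | exposed) = 608/1179 = 0.51569
p₀ = P(outcome | unexposed) = 330/838 = 0.39379
Overall risk P(Y=1) = π·p₁ + (1−π)·p₀ = 0.248×0.51569 + 0.752×0.39379 = 0.42403.
Under exogeneity, PAF = [P(Y=1) − p₀] / P(Y=1).
PAF = (0.42403 − 0.39379) / 0.42403 ≈ 0.0713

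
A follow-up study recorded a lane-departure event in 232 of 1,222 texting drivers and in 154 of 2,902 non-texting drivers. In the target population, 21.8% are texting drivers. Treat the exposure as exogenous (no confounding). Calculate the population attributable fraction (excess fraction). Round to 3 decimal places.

PAF ≈ 0.360

p₁ = P(outcome | exposed) = 232/1222 = 0.18985
p₀ = P(outcome | unexposed) = 154/2902 = 0.053067
Overall risk P(Y=1) = π·p₁ + (1−π)·p₀ = 0.218×0.18985 + 0.782×0.053067 = 0.082886.
Under exogeneity, PAF = [P(Y=1) − p₀] / P(Y=1).
PAF = (0.082886 − 0.053067) / 0.082886 ≈ 0.3598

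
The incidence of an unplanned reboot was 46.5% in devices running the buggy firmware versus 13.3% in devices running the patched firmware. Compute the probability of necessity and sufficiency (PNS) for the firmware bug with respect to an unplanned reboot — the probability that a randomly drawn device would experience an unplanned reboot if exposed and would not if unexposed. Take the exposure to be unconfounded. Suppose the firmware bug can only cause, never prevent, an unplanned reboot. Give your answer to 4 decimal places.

PNS ≈ 0.3320

p₁ = 0.465, p₀ = 0.133.
Under exogeneity and monotonicity, PNS = p₁ − p₀.
PNS = 0.465 − 0.133 = 0.332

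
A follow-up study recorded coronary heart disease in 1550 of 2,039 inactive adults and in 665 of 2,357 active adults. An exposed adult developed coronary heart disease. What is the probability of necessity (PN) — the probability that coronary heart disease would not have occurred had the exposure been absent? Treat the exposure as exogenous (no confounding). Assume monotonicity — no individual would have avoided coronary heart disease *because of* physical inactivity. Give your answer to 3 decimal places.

p₁ = P(outcome | exposed) = 1550/2039 = 0.76018
p₀ = P(outcome | unexposed) = 665/2357 = 0.28214
Under exogeneity and monotonicity, PN = (p₁ − p₀) / p₁.
PN = (0.76018 − 0.28214) / 0.76018 = 0.47804 / 0.76018 ≈ 0.6289

PN ≈ 0.629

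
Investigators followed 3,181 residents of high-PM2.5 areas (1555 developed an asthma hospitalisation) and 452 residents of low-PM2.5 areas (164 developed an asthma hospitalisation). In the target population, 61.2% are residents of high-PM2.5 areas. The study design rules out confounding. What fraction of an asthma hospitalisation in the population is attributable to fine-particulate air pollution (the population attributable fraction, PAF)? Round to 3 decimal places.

p₁ = P(outcome | exposed) = 1555/3181 = 0.48884
p₀ = P(outcome | unexposed) = 164/452 = 0.36283
Overall risk P(Y=1) = π·p₁ + (1−π)·p₀ = 0.612×0.48884 + 0.388×0.36283 = 0.43995.
Under exogeneity, PAF = [P(Y=1) − p₀] / P(Y=1).
PAF = (0.43995 − 0.36283) / 0.43995 ≈ 0.1753

PAF ≈ 0.175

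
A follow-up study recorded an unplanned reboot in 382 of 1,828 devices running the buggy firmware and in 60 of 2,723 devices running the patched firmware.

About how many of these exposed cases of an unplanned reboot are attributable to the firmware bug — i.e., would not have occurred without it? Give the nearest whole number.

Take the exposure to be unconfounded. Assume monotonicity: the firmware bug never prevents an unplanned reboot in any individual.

p₁ = P(outcome | exposed) = 382/1828 = 0.20897
p₀ = P(outcome | unexposed) = 60/2723 = 0.022035
PN = (p₁ − p₀)/p₁ = (0.20897 − 0.022035) / 0.20897 ≈ 0.89456.
Attributable cases ≈ PN × (exposed cases) = 0.89456 × 382 ≈ 341.72.

about 342 cases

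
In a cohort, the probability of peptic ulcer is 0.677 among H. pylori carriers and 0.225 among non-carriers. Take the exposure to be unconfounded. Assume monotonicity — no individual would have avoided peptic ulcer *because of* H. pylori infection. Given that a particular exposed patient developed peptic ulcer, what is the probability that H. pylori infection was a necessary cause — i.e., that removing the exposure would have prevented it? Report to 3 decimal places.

Let p₁ = 0.677, p₀ = 0.225.
Under exogeneity and monotonicity, PN = (p₁ − p₀) / p₁.
PN = (0.677 − 0.225) / 0.677 = 0.452 / 0.677 ≈ 0.6677

PN ≈ 0.668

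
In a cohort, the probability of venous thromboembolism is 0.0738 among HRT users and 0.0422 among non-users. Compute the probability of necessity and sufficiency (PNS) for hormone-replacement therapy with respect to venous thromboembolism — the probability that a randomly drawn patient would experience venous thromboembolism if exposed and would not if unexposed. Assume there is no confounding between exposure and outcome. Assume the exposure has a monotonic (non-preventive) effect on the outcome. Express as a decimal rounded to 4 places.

Let p₁ = 0.0738, p₀ = 0.0422.
Under exogeneity and monotonicity, PNS = p₁ − p₀.
PNS = 0.0738 − 0.0422 = 0.0316

PNS ≈ 0.0316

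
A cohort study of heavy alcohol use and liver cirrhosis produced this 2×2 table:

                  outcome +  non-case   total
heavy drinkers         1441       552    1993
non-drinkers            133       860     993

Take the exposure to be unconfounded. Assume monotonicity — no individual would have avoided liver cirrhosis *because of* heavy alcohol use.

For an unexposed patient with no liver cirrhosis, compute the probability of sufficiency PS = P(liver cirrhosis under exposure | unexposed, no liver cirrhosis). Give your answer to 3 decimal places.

PS ≈ 0.680

p₁ = P(outcome | exposed) = 1441/1993 = 0.72303
p₀ = P(outcome | unexposed) = 133/993 = 0.13394
Under exogeneity and monotonicity, PS = (p₁ − p₀) / (1 − p₀).
PS = (0.72303 − 0.13394) / (1 − 0.13394) = 0.58909 / 0.86606 ≈ 0.6802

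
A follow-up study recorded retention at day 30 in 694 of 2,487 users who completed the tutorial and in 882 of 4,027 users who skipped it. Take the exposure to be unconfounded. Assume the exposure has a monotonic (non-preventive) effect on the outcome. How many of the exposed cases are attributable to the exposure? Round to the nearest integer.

about 149 cases

p₁ = P(outcome | exposed) = 694/2487 = 0.27905
p₀ = P(outcome | unexposed) = 882/4027 = 0.21902
PN = (p₁ − p₀)/p₁ = (0.27905 − 0.21902) / 0.27905 ≈ 0.21512.
Attributable cases ≈ PN × (exposed cases) = 0.21512 × 694 ≈ 149.29.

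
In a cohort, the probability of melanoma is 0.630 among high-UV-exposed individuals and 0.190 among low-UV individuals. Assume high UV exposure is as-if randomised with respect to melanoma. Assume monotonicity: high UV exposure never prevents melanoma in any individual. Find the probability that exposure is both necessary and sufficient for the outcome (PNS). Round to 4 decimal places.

Let p₁ = 0.63, p₀ = 0.19.
Under exogeneity and monotonicity, PNS = p₁ − p₀.
PNS = 0.63 − 0.19 = 0.44

PNS ≈ 0.4400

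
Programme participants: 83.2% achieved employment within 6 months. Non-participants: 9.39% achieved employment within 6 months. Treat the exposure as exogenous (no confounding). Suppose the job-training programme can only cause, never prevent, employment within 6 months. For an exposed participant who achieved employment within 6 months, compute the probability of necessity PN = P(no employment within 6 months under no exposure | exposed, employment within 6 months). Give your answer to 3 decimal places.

p₁ = 0.832, p₀ = 0.0939.
Under exogeneity and monotonicity, PN = (p₁ − p₀) / p₁.
PN = (0.832 − 0.0939) / 0.832 = 0.7381 / 0.832 ≈ 0.8871

PN ≈ 0.887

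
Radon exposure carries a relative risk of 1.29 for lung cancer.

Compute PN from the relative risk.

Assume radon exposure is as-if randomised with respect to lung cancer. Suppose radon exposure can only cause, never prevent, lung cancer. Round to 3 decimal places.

PN ≈ 0.225

Under exogeneity and monotonicity, PN = (RR − 1) / RR = 1 − 1/RR.
PN = (1.29 − 1) / 1.29 = 0.29 / 1.29 ≈ 0.2248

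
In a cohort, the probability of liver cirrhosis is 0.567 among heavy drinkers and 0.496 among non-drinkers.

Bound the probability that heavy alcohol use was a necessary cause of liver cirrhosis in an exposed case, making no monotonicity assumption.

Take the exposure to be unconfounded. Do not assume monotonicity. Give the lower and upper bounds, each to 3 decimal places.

Let p₁ = 0.567, p₀ = 0.496.
Under exogeneity alone the bounds on PN are max{0,(p₁−p₀)/p₁} ≤ PN ≤ min{1,(1−p₀)/p₁}.
  lower = (p₁ − p₀)/p₁ = 0.071 / 0.567 ≈ 0.1252
  upper = min{1, (1 − p₀)/p₁} = 0.504 / 0.567 ≈ 0.8889

0.125 ≤ PN ≤ 0.889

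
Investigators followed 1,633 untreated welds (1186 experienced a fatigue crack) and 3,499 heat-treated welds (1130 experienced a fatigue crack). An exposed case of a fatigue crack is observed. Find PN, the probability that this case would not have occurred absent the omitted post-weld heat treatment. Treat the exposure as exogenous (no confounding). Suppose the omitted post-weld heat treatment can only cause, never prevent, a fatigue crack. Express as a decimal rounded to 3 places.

PN ≈ 0.555

p₁ = P(outcome | exposed) = 1186/1633 = 0.72627
p₀ = P(outcome | unexposed) = 1130/3499 = 0.32295
Under exogeneity and monotonicity, PN = (p₁ − p₀) / p₁.
PN = (0.72627 − 0.32295) / 0.72627 = 0.40332 / 0.72627 ≈ 0.5553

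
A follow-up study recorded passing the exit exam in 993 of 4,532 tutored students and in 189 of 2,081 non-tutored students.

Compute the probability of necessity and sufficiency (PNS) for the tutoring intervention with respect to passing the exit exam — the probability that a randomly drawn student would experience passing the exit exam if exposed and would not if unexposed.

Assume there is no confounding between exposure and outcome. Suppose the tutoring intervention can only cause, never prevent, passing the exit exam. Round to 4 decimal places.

PNS ≈ 0.1283

p₁ = P(outcome | exposed) = 993/4532 = 0.21911
p₀ = P(outcome | unexposed) = 189/2081 = 0.090822
Under exogeneity and monotonicity, PNS = p₁ − p₀.
PNS = 0.21911 − 0.090822 = 0.12829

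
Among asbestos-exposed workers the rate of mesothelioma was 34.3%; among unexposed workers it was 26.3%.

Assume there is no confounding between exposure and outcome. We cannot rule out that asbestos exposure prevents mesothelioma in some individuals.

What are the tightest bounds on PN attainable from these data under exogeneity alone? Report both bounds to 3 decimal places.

0.233 ≤ PN ≤ 1.000

p₁ = 0.343, p₀ = 0.263.
Under exogeneity alone the bounds on PN are max{0,(p₁−p₀)/p₁} ≤ PN ≤ min{1,(1−p₀)/p₁}.
  lower = (p₁ − p₀)/p₁ = 0.08 / 0.343 ≈ 0.2332
  upper = min{1, (1 − p₀)/p₁} = 0.737 / 0.343 ≈ 2.1487 → capped at 1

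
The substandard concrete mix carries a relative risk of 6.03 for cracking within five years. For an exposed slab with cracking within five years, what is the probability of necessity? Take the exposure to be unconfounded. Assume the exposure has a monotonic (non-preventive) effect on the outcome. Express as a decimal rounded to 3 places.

Under exogeneity and monotonicity, PN = (RR − 1) / RR = 1 − 1/RR.
PN = (6.03 − 1) / 6.03 = 5.03 / 6.03 ≈ 0.8342

PN ≈ 0.834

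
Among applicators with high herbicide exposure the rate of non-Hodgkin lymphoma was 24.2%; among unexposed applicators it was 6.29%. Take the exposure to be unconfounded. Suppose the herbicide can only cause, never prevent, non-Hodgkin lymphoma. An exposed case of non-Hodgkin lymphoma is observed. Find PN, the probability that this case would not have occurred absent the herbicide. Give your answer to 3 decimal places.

PN ≈ 0.740

p₁ = 0.242, p₀ = 0.0629.
Under exogeneity and monotonicity, PN = (p₁ − p₀) / p₁.
PN = (0.242 − 0.0629) / 0.242 = 0.1791 / 0.242 ≈ 0.7401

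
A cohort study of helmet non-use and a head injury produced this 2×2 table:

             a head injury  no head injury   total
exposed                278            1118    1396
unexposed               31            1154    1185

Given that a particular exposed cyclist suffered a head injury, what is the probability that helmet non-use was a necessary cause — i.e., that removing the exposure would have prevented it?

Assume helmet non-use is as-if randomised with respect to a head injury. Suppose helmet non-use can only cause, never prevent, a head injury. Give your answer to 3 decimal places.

PN ≈ 0.869

p₁ = P(outcome | exposed) = 278/1396 = 0.19914
p₀ = P(outcome | unexposed) = 31/1185 = 0.02616
Under exogeneity and monotonicity, PN = (p₁ − p₀) / p₁.
PN = (0.19914 − 0.02616) / 0.19914 = 0.17298 / 0.19914 ≈ 0.8686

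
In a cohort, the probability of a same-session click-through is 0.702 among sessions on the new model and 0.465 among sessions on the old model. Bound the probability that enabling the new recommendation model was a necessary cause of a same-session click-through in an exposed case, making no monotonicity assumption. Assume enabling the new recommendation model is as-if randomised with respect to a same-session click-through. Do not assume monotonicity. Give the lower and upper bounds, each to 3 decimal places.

Let p₁ = 0.702, p₀ = 0.465.
Under exogeneity alone the bounds on PN are max{0,(p₁−p₀)/p₁} ≤ PN ≤ min{1,(1−p₀)/p₁}.
  lower = (p₁ − p₀)/p₁ = 0.237 / 0.702 ≈ 0.3376
  upper = min{1, (1 − p₀)/p₁} = 0.535 / 0.702 ≈ 0.7621

0.338 ≤ PN ≤ 0.762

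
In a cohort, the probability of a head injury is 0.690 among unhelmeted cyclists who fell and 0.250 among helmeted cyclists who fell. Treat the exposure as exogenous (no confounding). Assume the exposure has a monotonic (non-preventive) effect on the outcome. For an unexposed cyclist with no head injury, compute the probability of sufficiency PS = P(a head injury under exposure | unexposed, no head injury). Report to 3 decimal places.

Let p₁ = 0.69, p₀ = 0.25.
Under exogeneity and monotonicity, PS = (p₁ − p₀) / (1 − p₀).
PS = (0.69 − 0.25) / (1 − 0.25) = 0.44 / 0.75 ≈ 0.5867

PS ≈ 0.587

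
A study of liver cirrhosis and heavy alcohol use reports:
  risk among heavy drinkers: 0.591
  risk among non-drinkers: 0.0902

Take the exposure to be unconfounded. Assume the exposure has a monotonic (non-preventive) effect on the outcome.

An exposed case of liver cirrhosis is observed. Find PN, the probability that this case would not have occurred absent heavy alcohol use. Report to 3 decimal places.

Let p₁ = 0.591, p₀ = 0.0902.
Under exogeneity and monotonicity, PN = (p₁ − p₀) / p₁.
PN = (0.591 − 0.0902) / 0.591 = 0.5008 / 0.591 ≈ 0.8474

PN ≈ 0.847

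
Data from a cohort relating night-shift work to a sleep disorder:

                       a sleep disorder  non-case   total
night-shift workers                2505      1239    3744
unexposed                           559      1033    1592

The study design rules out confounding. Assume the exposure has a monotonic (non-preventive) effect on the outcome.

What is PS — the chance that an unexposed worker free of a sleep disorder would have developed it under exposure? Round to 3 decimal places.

PS ≈ 0.490

p₁ = P(outcome | exposed) = 2505/3744 = 0.66907
p₀ = P(outcome | unexposed) = 559/1592 = 0.35113
Under exogeneity and monotonicity, PS = (p₁ − p₀)/(1 − p₀).
PS = (0.66907 − 0.35113) / 0.64887 ≈ 0.4900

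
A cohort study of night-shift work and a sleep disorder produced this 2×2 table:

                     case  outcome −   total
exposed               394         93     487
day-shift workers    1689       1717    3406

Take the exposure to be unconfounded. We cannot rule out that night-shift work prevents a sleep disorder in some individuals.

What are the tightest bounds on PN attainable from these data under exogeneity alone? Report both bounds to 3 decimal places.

p₁ = P(outcome | exposed) = 394/487 = 0.80903
p₀ = P(outcome | unexposed) = 1689/3406 = 0.49589
Under exogeneity alone the bounds on PN are max{0,(p₁−p₀)/p₁} ≤ PN ≤ min{1,(1−p₀)/p₁}.
  lower = (p₁ − p₀)/p₁ = 0.31315 / 0.80903 ≈ 0.3871
  upper = min{1, (1 − p₀)/p₁} = 0.50411 / 0.80903 ≈ 0.6231

0.387 ≤ PN ≤ 0.623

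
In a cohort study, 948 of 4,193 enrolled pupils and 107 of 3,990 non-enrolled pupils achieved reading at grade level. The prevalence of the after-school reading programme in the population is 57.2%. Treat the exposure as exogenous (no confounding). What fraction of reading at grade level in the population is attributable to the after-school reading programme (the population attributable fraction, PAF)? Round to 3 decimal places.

p₁ = P(outcome | exposed) = 948/4193 = 0.22609
p₀ = P(outcome | unexposed) = 107/3990 = 0.026817
Overall risk P(Y=1) = π·p₁ + (1−π)·p₀ = 0.572×0.22609 + 0.428×0.026817 = 0.1408.
Under exogeneity, PAF = [P(Y=1) − p₀] / P(Y=1).
PAF = (0.1408 − 0.026817) / 0.1408 ≈ 0.8095

PAF ≈ 0.810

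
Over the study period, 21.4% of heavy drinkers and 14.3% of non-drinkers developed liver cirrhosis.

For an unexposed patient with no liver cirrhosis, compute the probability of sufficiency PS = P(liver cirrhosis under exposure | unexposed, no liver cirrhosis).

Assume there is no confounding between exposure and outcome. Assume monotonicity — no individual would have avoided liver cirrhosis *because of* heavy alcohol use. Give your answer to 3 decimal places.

PS ≈ 0.083

p₁ = 0.214, p₀ = 0.143.
Under exogeneity and monotonicity, PS = (p₁ − p₀) / (1 − p₀).
PS = (0.214 − 0.143) / (1 − 0.143) = 0.071 / 0.857 ≈ 0.0828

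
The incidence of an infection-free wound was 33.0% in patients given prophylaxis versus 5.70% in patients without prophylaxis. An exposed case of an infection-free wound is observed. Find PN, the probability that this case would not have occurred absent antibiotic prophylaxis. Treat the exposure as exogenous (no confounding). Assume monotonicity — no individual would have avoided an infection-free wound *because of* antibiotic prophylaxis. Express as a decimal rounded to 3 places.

PN ≈ 0.827

p₁ = 0.33, p₀ = 0.057.
Under exogeneity and monotonicity, PN = (p₁ − p₀) / p₁.
PN = (0.33 − 0.057) / 0.33 = 0.273 / 0.33 ≈ 0.8273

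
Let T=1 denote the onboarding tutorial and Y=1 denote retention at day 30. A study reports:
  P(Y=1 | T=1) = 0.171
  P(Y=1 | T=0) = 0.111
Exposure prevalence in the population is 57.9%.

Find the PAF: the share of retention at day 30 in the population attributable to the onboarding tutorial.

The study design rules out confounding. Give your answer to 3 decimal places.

Let p₁ = 0.171, p₀ = 0.111.
Overall risk P(Y=1) = π·p₁ + (1−π)·p₀ = 0.579×0.171 + 0.421×0.111 = 0.14574.
Under exogeneity, PAF = [P(Y=1) − p₀] / P(Y=1).
PAF = (0.14574 − 0.111) / 0.14574 ≈ 0.2384

PAF ≈ 0.238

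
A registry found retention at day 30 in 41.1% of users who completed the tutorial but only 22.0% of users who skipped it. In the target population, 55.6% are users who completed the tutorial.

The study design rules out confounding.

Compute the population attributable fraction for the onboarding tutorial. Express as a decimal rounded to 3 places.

p₁ = 0.411, p₀ = 0.22.
Overall risk P(Y=1) = π·p₁ + (1−π)·p₀ = 0.556×0.411 + 0.444×0.22 = 0.3262.
Under exogeneity, PAF = [P(Y=1) − p₀] / P(Y=1).
PAF = (0.3262 − 0.22) / 0.3262 ≈ 0.3256

PAF ≈ 0.326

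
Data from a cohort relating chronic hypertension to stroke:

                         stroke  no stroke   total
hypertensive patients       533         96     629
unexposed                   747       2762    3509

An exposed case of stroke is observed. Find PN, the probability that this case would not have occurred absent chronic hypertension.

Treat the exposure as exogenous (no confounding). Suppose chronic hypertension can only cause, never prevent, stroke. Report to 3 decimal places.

PN ≈ 0.749

p₁ = P(outcome | exposed) = 533/629 = 0.84738
p₀ = P(outcome | unexposed) = 747/3509 = 0.21288
Under exogeneity and monotonicity, PN = (p₁ − p₀)/p₁.
PN = (0.84738 − 0.21288) / 0.84738 ≈ 0.7488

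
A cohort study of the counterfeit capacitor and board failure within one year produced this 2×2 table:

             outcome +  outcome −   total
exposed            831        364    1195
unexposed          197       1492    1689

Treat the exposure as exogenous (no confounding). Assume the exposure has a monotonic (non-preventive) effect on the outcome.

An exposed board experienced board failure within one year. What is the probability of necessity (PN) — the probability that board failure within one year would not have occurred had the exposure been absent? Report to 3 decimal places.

p₁ = P(outcome | exposed) = 831/1195 = 0.6954
p₀ = P(outcome | unexposed) = 197/1689 = 0.11664
Under exogeneity and monotonicity, PN = (p₁ − p₀) / p₁.
PN = (0.6954 − 0.11664) / 0.6954 = 0.57876 / 0.6954 ≈ 0.8323

PN ≈ 0.832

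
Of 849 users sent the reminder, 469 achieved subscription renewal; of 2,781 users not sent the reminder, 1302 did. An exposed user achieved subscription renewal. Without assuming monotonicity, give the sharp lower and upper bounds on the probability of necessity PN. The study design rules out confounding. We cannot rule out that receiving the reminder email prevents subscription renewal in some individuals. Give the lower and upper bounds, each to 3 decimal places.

p₁ = P(outcome | exposed) = 469/849 = 0.55241
p₀ = P(outcome | unexposed) = 1302/2781 = 0.46818
Under exogeneity alone the bounds on PN are max{0,(p₁−p₀)/p₁} ≤ PN ≤ min{1,(1−p₀)/p₁}.
  lower = (p₁ − p₀)/p₁ = 0.084238 / 0.55241 ≈ 0.1525
  upper = min{1, (1 − p₀)/p₁} = 0.53182 / 0.55241 ≈ 0.9627

0.152 ≤ PN ≤ 0.963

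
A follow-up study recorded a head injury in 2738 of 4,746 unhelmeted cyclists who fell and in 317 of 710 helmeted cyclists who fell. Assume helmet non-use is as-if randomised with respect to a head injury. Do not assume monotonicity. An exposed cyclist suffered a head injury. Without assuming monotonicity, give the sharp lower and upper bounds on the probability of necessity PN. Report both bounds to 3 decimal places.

0.226 ≤ PN ≤ 0.959

p₁ = P(outcome | exposed) = 2738/4746 = 0.57691
p₀ = P(outcome | unexposed) = 317/710 = 0.44648
Under exogeneity alone the bounds on PN are max{0,(p₁−p₀)/p₁} ≤ PN ≤ min{1,(1−p₀)/p₁}.
  lower = (p₁ − p₀)/p₁ = 0.13043 / 0.57691 ≈ 0.2261
  upper = min{1, (1 − p₀)/p₁} = 0.55352 / 0.57691 ≈ 0.9595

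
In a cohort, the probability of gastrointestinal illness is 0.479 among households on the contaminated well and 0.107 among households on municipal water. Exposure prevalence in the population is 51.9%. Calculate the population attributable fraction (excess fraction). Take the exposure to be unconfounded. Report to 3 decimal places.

Let p₁ = 0.479, p₀ = 0.107.
Overall risk P(Y=1) = π·p₁ + (1−π)·p₀ = 0.519×0.479 + 0.481×0.107 = 0.30007.
Under exogeneity, PAF = [P(Y=1) − p₀] / P(Y=1).
PAF = (0.30007 − 0.107) / 0.30007 ≈ 0.6434

PAF ≈ 0.643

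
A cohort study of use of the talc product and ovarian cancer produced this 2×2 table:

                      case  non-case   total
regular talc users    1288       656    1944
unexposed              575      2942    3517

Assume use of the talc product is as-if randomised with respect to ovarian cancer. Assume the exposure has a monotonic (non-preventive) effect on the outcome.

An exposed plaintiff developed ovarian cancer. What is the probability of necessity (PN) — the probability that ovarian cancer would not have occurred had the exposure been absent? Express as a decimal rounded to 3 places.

p₁ = P(outcome | exposed) = 1288/1944 = 0.66255
p₀ = P(outcome | unexposed) = 575/3517 = 0.16349
Under exogeneity and monotonicity, PN = (p₁ − p₀) / p₁.
PN = (0.66255 − 0.16349) / 0.66255 = 0.49906 / 0.66255 ≈ 0.7532

PN ≈ 0.753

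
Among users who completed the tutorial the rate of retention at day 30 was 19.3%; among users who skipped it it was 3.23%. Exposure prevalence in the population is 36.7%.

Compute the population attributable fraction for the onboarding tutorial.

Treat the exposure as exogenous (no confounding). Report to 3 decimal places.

PAF ≈ 0.646

p₁ = 0.193, p₀ = 0.0323.
Overall risk P(Y=1) = π·p₁ + (1−π)·p₀ = 0.367×0.193 + 0.633×0.0323 = 0.091277.
Under exogeneity, PAF = [P(Y=1) − p₀] / P(Y=1).
PAF = (0.091277 − 0.0323) / 0.091277 ≈ 0.6461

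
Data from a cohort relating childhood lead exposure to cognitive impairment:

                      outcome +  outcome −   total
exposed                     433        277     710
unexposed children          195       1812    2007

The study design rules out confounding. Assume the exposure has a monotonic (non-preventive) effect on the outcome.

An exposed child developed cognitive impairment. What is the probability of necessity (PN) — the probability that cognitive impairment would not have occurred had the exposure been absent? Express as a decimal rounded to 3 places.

p₁ = P(outcome | exposed) = 433/710 = 0.60986
p₀ = P(outcome | unexposed) = 195/2007 = 0.09716
Under exogeneity and monotonicity, PN = (p₁ − p₀)/p₁.
PN = (0.60986 − 0.09716) / 0.60986 ≈ 0.8407

PN ≈ 0.841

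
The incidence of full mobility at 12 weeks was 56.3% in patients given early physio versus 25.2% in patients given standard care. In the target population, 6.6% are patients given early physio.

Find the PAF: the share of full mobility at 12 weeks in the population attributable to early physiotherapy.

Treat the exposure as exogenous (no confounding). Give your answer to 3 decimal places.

PAF ≈ 0.075

p₁ = 0.563, p₀ = 0.252.
Overall risk P(Y=1) = π·p₁ + (1−π)·p₀ = 0.066×0.563 + 0.934×0.252 = 0.27253.
Under exogeneity, PAF = [P(Y=1) − p₀] / P(Y=1).
PAF = (0.27253 − 0.252) / 0.27253 ≈ 0.0753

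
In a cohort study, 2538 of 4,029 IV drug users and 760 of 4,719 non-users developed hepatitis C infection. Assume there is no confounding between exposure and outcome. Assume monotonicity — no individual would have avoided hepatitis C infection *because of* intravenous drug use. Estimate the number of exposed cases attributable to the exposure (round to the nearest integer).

about 1889 cases

p₁ = P(outcome | exposed) = 2538/4029 = 0.62993
p₀ = P(outcome | unexposed) = 760/4719 = 0.16105
PN = (p₁ − p₀)/p₁ = (0.62993 − 0.16105) / 0.62993 ≈ 0.74434.
Attributable cases ≈ PN × (exposed cases) = 0.74434 × 2538 ≈ 1889.13.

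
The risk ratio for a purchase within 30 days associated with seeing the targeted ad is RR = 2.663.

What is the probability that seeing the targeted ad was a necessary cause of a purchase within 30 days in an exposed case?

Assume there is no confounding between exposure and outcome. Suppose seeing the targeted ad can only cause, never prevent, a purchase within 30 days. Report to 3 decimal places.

PN ≈ 0.624

Under exogeneity and monotonicity, PN = (RR − 1) / RR = 1 − 1/RR.
PN = (2.663 − 1) / 2.663 = 1.663 / 2.663 ≈ 0.6245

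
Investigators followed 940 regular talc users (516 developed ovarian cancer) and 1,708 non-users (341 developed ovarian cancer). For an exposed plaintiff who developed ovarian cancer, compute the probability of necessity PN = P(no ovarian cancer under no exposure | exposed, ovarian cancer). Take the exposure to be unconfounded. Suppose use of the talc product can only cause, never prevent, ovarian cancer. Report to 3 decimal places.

PN ≈ 0.636

p₁ = P(outcome | exposed) = 516/940 = 0.54894
p₀ = P(outcome | unexposed) = 341/1708 = 0.19965
Under exogeneity and monotonicity, PN = (p₁ − p₀) / p₁.
PN = (0.54894 − 0.19965) / 0.54894 = 0.34929 / 0.54894 ≈ 0.6363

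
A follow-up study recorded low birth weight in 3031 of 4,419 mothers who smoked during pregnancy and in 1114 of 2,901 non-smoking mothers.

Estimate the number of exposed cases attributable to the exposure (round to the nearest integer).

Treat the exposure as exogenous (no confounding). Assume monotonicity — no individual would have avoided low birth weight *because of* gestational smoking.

about 1334 cases

p₁ = P(outcome | exposed) = 3031/4419 = 0.6859
p₀ = P(outcome | unexposed) = 1114/2901 = 0.38401
PN = (p₁ − p₀)/p₁ = (0.6859 − 0.38401) / 0.6859 ≈ 0.44015.
Attributable cases ≈ PN × (exposed cases) = 0.44015 × 3031 ≈ 1334.08.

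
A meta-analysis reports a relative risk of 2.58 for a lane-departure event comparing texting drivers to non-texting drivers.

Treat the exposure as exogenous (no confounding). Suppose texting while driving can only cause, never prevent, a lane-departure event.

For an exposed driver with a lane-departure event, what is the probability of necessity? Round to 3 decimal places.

Under exogeneity and monotonicity, PN = (RR − 1) / RR = 1 − 1/RR.
PN = (2.58 − 1) / 2.58 = 1.58 / 2.58 ≈ 0.6124

PN ≈ 0.612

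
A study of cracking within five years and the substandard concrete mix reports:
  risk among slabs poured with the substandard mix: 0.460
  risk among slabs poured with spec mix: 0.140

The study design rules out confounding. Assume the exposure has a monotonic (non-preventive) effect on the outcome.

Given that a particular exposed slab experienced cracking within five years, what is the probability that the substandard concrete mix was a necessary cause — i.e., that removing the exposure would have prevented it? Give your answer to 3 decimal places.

Let p₁ = 0.46, p₀ = 0.14.
Under exogeneity and monotonicity, PN = (p₁ − p₀) / p₁.
PN = (0.46 − 0.14) / 0.46 = 0.32 / 0.46 ≈ 0.6957

PN ≈ 0.696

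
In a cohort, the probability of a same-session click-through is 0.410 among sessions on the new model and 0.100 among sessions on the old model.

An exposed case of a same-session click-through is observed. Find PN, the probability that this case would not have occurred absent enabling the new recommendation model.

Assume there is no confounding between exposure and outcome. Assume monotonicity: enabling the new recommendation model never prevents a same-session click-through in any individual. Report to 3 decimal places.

Let p₁ = 0.41, p₀ = 0.1.
Under exogeneity and monotonicity, PN = (p₁ − p₀) / p₁.
PN = (0.41 − 0.1) / 0.41 = 0.31 / 0.41 ≈ 0.7561

PN ≈ 0.756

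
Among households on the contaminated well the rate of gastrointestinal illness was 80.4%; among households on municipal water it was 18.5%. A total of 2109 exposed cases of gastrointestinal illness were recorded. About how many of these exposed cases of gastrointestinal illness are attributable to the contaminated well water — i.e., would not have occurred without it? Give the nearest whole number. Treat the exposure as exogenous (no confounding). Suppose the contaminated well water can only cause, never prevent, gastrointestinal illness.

about 1624 cases

p₁ = 0.804, p₀ = 0.185.
PN = (p₁ − p₀)/p₁ = (0.804 − 0.185) / 0.804 ≈ 0.76990.
Attributable cases ≈ PN × (exposed cases) = 0.76990 × 2109 ≈ 1623.72.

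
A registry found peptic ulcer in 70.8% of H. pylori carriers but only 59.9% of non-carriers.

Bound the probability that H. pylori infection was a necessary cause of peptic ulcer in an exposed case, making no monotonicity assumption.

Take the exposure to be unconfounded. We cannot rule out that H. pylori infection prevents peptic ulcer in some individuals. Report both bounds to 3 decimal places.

p₁ = 0.708, p₀ = 0.599.
Under exogeneity alone the bounds on PN are max{0,(p₁−p₀)/p₁} ≤ PN ≤ min{1,(1−p₀)/p₁}.
  lower = (p₁ − p₀)/p₁ = 0.109 / 0.708 ≈ 0.1540
  upper = min{1, (1 − p₀)/p₁} = 0.401 / 0.708 ≈ 0.5664

0.154 ≤ PN ≤ 0.566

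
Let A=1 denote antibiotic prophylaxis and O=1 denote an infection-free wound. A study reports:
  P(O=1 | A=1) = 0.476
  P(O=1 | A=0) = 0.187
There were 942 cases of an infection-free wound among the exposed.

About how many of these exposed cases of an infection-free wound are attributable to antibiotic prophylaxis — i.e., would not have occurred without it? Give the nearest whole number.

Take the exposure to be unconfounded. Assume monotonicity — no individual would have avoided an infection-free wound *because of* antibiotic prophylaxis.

about 572 cases

Let p₁ = 0.476, p₀ = 0.187.
PN = (p₁ − p₀)/p₁ = (0.476 − 0.187) / 0.476 ≈ 0.60714.
Attributable cases ≈ PN × (exposed cases) = 0.60714 × 942 ≈ 571.93.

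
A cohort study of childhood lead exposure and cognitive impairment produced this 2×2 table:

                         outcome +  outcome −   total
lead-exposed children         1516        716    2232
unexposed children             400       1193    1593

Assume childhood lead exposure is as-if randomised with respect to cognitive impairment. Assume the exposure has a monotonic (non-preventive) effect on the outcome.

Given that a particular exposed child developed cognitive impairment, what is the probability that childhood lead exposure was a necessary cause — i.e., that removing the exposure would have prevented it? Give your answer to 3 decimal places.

PN ≈ 0.630

p₁ = P(outcome | exposed) = 1516/2232 = 0.67921
p₀ = P(outcome | unexposed) = 400/1593 = 0.2511
Under exogeneity and monotonicity, PN = (p₁ − p₀) / p₁.
PN = (0.67921 − 0.2511) / 0.67921 = 0.42811 / 0.67921 ≈ 0.6303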